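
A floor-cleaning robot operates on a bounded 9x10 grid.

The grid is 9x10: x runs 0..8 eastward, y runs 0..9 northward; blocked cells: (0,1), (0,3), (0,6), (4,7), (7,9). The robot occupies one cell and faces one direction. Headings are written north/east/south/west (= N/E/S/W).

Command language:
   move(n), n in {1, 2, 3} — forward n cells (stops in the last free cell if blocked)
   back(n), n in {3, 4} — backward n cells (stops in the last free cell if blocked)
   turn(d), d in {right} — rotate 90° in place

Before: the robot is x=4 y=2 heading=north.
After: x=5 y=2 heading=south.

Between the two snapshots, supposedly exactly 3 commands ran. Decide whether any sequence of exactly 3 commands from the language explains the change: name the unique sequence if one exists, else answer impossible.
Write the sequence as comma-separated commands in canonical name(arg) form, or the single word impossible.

key: position moved to (5,2) AND the heading swung to S — translation plus rotation needed
begin: x=4 y=2 heading=north
1. turn(right) → x=4 y=2 heading=east
2. move(1) → x=5 y=2 heading=east
3. turn(right) → x=5 y=2 heading=south
no other 3-command option fits: unique.

turn(right), move(1), turn(right)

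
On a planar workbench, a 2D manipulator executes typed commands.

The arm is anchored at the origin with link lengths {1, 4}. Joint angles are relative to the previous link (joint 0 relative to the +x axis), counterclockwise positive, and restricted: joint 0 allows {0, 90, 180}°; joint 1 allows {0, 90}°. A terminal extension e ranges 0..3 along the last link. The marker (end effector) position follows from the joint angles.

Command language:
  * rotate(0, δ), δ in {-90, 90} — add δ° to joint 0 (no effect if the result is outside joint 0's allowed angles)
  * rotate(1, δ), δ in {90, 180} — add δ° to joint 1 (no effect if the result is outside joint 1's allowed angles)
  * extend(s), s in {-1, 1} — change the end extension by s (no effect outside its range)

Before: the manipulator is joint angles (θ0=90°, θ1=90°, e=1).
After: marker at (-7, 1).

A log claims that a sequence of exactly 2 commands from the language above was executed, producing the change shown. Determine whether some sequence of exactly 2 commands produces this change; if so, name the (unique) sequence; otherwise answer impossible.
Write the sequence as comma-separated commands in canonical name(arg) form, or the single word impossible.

t0: joint angles (θ0=90°, θ1=90°, e=1)
1. extend(1) → joint angles (θ0=90°, θ1=90°, e=2)
2. extend(1) → joint angles (θ0=90°, θ1=90°, e=3)
uniquely the one of 36 2-step routes that fits.

extend(1), extend(1)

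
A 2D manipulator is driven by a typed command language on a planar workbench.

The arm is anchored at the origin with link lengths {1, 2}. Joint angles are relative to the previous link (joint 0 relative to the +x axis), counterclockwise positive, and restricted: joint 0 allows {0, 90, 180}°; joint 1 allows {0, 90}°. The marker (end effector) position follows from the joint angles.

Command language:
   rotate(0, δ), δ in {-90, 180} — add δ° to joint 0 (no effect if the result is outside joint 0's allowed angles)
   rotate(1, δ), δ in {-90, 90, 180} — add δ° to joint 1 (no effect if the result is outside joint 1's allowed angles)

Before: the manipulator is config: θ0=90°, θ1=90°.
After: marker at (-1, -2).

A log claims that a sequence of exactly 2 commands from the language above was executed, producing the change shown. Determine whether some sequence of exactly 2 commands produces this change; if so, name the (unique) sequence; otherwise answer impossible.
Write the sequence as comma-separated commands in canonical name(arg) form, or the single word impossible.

rotate(0, -90), rotate(0, 180)

key: order matters: swapping rotate(0, -90) and rotate(0, 180) lands elsewhere
start: config: θ0=90°, θ1=90°
step 1 (rotate(0, -90)): config: θ0=0°, θ1=90°
step 2 (rotate(0, 180)): config: θ0=180°, θ1=90°
uniquely the one of 25 2-step routes that fits.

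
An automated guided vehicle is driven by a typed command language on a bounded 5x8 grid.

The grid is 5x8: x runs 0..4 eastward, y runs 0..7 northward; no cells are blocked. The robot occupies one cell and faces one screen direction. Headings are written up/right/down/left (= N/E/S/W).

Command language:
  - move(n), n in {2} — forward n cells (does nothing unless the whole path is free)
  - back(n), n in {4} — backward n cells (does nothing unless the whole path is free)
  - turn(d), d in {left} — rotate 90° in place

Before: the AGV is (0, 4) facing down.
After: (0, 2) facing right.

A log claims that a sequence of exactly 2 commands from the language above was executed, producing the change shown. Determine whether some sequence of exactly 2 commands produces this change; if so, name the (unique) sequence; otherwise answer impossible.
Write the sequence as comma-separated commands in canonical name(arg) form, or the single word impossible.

key: running turn(left) before move(2) would end elsewhere — order is forced
t0: (0, 4) facing down
[1] after move(2): (0, 2) facing down
[2] after turn(left): (0, 2) facing right
no rival 2-sequence matches.

move(2), turn(left)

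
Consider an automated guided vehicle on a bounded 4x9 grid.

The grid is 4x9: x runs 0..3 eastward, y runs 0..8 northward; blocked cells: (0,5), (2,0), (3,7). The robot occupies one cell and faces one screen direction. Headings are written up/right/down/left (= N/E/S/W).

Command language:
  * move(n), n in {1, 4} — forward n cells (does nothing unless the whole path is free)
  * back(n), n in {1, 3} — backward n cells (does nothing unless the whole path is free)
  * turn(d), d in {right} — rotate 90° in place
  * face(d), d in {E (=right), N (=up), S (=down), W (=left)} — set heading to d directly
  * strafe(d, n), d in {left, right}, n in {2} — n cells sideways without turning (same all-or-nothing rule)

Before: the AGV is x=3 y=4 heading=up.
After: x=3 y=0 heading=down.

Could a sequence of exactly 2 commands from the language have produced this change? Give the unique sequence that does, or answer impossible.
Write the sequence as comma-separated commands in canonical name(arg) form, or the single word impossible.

key: order matters: swapping face(S) and move(4) lands elsewhere
initial: x=3 y=4 heading=up
[1] after face(S): x=3 y=4 heading=down
[2] after move(4): x=3 y=0 heading=down
no rival 2-sequence matches.

face(S), move(4)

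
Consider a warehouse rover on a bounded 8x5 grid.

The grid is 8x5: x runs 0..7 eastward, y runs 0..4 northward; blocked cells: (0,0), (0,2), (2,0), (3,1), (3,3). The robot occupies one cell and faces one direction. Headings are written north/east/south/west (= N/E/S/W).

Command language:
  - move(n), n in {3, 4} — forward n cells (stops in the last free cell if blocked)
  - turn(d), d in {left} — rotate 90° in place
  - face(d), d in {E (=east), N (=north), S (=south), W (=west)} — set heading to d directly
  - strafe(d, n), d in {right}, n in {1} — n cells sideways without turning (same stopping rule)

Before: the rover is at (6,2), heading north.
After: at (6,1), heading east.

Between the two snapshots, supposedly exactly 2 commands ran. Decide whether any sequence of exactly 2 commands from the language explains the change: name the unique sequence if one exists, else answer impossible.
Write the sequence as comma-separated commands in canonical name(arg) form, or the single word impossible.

key: cell and facing (now E) both changed — the 2 commands mix motion and turning
from: at (6,2), heading north
step 1 (face(E)): at (6,2), heading east
step 2 (strafe(right, 1)): at (6,1), heading east
no rival 2-sequence matches.

face(E), strafe(right, 1)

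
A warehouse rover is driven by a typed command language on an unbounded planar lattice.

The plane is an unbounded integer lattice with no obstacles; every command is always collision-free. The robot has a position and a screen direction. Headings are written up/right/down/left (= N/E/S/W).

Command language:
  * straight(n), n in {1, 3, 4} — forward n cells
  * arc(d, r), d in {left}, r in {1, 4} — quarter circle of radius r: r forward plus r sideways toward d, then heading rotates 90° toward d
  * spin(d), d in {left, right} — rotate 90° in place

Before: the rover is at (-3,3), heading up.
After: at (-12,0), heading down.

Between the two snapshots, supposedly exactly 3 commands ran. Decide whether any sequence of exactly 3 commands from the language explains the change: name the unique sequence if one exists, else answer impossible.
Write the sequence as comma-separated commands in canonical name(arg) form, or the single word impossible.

key: position moved to (-12,0) AND the heading swung to S — translation plus rotation needed
begin: at (-3,3), heading up
1. arc(left, 1) → at (-4,4), heading left
2. straight(4) → at (-8,4), heading left
3. arc(left, 4) → at (-12,0), heading down
no rival 3-sequence matches.

arc(left, 1), straight(4), arc(left, 4)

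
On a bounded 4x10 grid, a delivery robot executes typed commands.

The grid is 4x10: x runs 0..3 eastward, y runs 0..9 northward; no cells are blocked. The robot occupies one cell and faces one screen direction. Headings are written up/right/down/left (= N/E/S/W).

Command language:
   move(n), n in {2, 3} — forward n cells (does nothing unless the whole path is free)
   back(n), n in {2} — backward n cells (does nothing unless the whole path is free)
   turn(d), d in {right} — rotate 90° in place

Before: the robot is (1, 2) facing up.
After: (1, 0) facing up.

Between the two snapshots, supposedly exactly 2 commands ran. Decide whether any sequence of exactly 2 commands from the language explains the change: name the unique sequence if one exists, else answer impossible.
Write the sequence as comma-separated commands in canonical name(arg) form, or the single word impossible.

back(2), back(2)

key: the second back(2) would leave the grid, so it does nothing
initial: (1, 2) facing up
t=1 back(2) ⇒ (1, 0) facing up
t=2 back(2) ⇒ (1, 0) facing up
no rival 2-sequence matches.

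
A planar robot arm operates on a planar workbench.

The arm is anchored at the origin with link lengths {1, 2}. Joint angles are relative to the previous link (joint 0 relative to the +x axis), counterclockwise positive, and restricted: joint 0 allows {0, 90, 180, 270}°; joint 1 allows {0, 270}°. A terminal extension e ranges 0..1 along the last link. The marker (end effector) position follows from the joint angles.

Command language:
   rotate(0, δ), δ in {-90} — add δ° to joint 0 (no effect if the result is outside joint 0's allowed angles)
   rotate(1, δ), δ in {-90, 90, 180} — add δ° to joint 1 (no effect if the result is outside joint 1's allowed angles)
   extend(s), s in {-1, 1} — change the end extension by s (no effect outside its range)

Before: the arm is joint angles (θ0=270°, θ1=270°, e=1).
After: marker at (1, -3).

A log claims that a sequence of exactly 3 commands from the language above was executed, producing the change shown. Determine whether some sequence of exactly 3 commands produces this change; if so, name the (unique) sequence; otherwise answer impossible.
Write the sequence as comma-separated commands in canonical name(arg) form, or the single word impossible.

rotate(0, -90), rotate(0, -90), rotate(0, -90)

begin: joint angles (θ0=270°, θ1=270°, e=1)
t=1 rotate(0, -90) ⇒ joint angles (θ0=180°, θ1=270°, e=1)
t=2 rotate(0, -90) ⇒ joint angles (θ0=90°, θ1=270°, e=1)
t=3 rotate(0, -90) ⇒ joint angles (θ0=0°, θ1=270°, e=1)
no other 3-command option fits: unique.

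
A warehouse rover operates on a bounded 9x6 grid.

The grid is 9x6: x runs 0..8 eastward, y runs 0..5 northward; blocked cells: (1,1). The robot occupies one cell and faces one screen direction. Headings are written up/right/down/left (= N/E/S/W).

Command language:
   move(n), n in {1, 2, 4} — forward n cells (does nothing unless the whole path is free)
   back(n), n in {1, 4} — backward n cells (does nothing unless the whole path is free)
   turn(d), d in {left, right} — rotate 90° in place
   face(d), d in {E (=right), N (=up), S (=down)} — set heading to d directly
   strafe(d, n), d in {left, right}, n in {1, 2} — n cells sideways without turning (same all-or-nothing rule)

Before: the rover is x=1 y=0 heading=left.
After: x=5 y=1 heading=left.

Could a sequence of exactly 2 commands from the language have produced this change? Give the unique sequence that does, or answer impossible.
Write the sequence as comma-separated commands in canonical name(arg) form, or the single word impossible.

back(4), strafe(right, 1)

key: still facing W at the end — nothing in the sequence rotates
from: x=1 y=0 heading=left
t=1 back(4) ⇒ x=5 y=0 heading=left
t=2 strafe(right, 1) ⇒ x=5 y=1 heading=left
no rival 2-sequence matches.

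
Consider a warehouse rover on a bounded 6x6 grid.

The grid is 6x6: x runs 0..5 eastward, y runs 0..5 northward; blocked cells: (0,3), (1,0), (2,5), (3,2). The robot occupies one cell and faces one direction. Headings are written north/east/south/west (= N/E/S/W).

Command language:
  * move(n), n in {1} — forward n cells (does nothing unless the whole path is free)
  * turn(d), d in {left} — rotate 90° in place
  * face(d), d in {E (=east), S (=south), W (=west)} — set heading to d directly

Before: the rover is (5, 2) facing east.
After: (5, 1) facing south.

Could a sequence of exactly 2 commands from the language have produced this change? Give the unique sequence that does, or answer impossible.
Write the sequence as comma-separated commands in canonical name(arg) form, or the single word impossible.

key: position moved to (5,1) AND the heading swung to S — translation plus rotation needed
begin: (5, 2) facing east
step 1 (face(S)): (5, 2) facing south
step 2 (move(1)): (5, 1) facing south
all 25 alternatives checked — unique.

face(S), move(1)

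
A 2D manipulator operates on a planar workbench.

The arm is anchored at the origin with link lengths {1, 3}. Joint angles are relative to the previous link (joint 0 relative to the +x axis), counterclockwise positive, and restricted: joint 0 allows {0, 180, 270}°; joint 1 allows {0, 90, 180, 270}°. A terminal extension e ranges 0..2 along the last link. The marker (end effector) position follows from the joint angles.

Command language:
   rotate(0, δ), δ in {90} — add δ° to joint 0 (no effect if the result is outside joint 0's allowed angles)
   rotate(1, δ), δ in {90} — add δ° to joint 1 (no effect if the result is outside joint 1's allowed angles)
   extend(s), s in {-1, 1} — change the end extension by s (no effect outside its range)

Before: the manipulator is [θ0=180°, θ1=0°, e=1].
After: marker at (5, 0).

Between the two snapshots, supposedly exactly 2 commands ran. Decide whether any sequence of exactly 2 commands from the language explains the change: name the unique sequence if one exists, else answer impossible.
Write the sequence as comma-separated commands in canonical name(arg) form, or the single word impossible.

from: [θ0=180°, θ1=0°, e=1]
1. rotate(0, 90) → [θ0=270°, θ1=0°, e=1]
2. rotate(0, 90) → [θ0=0°, θ1=0°, e=1]
no other 2-command option fits: unique.

rotate(0, 90), rotate(0, 90)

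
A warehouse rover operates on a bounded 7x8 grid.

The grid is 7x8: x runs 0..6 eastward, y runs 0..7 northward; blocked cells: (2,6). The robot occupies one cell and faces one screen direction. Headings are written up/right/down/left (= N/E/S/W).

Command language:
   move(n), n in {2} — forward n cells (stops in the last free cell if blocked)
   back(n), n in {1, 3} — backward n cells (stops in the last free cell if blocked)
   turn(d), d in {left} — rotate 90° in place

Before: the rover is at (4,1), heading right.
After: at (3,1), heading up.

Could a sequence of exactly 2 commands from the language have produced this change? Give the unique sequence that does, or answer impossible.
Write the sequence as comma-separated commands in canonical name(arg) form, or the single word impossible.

back(1), turn(left)

key: cell and facing (now N) both changed — the 2 commands mix motion and turning
from: at (4,1), heading right
step 1 (back(1)): at (3,1), heading right
step 2 (turn(left)): at (3,1), heading up
uniquely the one of 16 2-step routes that fits.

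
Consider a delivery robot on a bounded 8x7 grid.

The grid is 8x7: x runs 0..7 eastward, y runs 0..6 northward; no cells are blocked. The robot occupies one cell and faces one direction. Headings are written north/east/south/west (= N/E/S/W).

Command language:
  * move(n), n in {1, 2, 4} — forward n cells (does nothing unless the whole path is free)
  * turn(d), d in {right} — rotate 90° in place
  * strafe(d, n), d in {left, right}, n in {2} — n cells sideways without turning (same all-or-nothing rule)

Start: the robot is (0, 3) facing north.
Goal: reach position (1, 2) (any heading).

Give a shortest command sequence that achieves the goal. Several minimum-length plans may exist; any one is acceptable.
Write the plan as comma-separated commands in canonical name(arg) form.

begin: (0, 3) facing north
step 1 (turn(right)): (0, 3) facing east
step 2 (move(1)): (1, 3) facing east
step 3 (turn(right)): (1, 3) facing south
step 4 (move(1)): (1, 2) facing south
shorter routes all fall short; 4 is best.

turn(right), move(1), turn(right), move(1)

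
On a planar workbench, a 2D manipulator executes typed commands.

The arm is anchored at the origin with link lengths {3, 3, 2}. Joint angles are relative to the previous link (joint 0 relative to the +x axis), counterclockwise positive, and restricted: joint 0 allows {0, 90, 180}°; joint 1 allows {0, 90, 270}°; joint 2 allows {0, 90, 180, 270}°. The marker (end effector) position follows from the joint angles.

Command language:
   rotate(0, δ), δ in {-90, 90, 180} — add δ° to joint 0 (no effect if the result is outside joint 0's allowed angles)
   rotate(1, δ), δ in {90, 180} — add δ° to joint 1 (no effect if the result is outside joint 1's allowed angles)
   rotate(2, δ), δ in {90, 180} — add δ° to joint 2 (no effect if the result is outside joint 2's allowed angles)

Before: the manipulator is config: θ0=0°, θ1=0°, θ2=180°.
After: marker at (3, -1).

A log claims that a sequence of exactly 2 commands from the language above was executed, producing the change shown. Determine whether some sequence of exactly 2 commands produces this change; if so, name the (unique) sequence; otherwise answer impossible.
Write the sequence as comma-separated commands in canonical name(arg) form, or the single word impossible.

key: running rotate(1, 180) before rotate(1, 90) would end elsewhere — order is forced
start: config: θ0=0°, θ1=0°, θ2=180°
t=1 rotate(1, 90) ⇒ config: θ0=0°, θ1=90°, θ2=180°
t=2 rotate(1, 180) ⇒ config: θ0=0°, θ1=270°, θ2=180°
no other 2-command option fits: unique.

rotate(1, 90), rotate(1, 180)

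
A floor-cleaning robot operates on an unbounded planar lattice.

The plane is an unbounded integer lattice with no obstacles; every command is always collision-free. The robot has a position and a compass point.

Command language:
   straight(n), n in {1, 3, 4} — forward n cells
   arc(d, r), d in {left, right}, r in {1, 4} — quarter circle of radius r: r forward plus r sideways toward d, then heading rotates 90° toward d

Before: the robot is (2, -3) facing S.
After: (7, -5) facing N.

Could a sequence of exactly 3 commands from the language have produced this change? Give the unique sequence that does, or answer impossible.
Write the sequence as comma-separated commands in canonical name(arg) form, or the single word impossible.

arc(left, 4), arc(left, 1), straight(1)

key: running straight(1) before arc(left, 4) would end elsewhere — order is forced
t0: (2, -3) facing S
1. arc(left, 4) → (6, -7) facing E
2. arc(left, 1) → (7, -6) facing N
3. straight(1) → (7, -5) facing N
no other 3-command option fits: unique.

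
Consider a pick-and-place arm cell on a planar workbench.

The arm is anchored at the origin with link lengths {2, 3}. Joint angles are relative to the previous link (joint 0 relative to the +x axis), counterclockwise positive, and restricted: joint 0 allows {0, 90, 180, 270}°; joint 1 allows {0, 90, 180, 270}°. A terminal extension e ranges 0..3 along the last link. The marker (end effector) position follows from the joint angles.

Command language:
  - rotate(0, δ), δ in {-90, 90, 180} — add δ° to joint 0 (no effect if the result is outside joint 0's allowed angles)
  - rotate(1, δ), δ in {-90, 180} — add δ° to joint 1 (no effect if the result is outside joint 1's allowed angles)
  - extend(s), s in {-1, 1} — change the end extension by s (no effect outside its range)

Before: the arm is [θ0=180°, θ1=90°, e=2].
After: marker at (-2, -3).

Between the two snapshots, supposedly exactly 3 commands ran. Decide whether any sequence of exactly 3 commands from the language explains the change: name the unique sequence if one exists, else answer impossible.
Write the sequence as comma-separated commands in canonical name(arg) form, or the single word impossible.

extend(-1), extend(-1), extend(-1)

from: [θ0=180°, θ1=90°, e=2]
1. extend(-1) → [θ0=180°, θ1=90°, e=1]
2. extend(-1) → [θ0=180°, θ1=90°, e=0]
3. extend(-1) → [θ0=180°, θ1=90°, e=0]
no other 3-command option fits: unique.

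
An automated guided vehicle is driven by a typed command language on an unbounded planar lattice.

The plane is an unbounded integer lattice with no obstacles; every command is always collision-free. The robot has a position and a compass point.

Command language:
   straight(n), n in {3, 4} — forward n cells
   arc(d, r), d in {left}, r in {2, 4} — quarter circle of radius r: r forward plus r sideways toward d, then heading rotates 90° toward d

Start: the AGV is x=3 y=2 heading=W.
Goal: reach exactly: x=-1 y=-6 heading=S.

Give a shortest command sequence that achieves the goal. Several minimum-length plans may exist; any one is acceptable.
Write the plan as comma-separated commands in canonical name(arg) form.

arc(left, 4), straight(4)

start: x=3 y=2 heading=W
1. arc(left, 4) → x=-1 y=-2 heading=S
2. straight(4) → x=-1 y=-6 heading=S
no 1-step plan works, so 2 is optimal.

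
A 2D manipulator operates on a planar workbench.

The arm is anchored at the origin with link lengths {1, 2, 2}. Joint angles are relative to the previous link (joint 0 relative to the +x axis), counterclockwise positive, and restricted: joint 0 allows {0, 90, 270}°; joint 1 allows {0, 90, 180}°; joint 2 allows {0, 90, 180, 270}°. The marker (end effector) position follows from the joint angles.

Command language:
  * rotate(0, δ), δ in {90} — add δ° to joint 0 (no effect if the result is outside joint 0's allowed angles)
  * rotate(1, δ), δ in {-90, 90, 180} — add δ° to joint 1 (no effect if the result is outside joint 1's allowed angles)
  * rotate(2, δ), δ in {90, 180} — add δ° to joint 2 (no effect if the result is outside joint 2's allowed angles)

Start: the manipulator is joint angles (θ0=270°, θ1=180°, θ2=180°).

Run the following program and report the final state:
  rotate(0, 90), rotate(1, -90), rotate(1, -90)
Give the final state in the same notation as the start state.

joint angles (θ0=0°, θ1=0°, θ2=180°)

begin: joint angles (θ0=270°, θ1=180°, θ2=180°)
step 1 (rotate(0, 90)): joint angles (θ0=0°, θ1=180°, θ2=180°)
step 2 (rotate(1, -90)): joint angles (θ0=0°, θ1=90°, θ2=180°)
step 3 (rotate(1, -90)): joint angles (θ0=0°, θ1=0°, θ2=180°)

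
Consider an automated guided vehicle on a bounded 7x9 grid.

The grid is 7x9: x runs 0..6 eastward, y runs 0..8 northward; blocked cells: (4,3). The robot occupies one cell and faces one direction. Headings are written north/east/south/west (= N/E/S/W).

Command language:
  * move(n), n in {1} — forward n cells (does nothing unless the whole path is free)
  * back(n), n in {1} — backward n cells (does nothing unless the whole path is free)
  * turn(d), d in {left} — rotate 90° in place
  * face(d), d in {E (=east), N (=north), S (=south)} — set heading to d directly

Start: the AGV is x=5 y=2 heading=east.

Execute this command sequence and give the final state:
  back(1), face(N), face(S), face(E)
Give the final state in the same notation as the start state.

begin: x=5 y=2 heading=east
[1] after back(1): x=4 y=2 heading=east
[2] after face(N): x=4 y=2 heading=north
[3] after face(S): x=4 y=2 heading=south
[4] after face(E): x=4 y=2 heading=east

x=4 y=2 heading=east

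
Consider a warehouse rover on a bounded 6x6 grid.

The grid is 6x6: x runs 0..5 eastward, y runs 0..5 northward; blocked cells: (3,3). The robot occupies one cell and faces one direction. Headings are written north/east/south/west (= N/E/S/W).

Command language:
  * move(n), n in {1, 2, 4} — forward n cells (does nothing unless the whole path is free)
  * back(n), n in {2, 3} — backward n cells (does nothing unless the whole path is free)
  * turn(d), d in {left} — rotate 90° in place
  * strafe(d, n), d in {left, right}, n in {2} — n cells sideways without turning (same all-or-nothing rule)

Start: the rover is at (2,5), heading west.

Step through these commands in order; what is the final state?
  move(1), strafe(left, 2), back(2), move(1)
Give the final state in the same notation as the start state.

at (0,3), heading west

initial: at (2,5), heading west
t=1 move(1) ⇒ at (1,5), heading west
t=2 strafe(left, 2) ⇒ at (1,3), heading west
t=3 back(2) ⇒ at (1,3), heading west
t=4 move(1) ⇒ at (0,3), heading west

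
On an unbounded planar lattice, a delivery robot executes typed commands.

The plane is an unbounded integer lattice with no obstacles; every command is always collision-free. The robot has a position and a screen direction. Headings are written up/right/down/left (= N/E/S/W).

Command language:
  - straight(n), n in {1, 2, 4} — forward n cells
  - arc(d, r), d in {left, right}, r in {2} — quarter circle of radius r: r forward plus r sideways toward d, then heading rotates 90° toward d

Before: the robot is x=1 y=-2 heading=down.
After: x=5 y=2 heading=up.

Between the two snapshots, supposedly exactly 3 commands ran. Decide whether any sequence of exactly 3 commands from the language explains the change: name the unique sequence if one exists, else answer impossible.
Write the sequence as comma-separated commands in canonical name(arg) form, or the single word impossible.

key: order matters: swapping arc(left, 2) and straight(4) lands elsewhere
begin: x=1 y=-2 heading=down
[1] after arc(left, 2): x=3 y=-4 heading=right
[2] after arc(left, 2): x=5 y=-2 heading=up
[3] after straight(4): x=5 y=2 heading=up
uniquely the one of 125 3-step routes that fits.

arc(left, 2), arc(left, 2), straight(4)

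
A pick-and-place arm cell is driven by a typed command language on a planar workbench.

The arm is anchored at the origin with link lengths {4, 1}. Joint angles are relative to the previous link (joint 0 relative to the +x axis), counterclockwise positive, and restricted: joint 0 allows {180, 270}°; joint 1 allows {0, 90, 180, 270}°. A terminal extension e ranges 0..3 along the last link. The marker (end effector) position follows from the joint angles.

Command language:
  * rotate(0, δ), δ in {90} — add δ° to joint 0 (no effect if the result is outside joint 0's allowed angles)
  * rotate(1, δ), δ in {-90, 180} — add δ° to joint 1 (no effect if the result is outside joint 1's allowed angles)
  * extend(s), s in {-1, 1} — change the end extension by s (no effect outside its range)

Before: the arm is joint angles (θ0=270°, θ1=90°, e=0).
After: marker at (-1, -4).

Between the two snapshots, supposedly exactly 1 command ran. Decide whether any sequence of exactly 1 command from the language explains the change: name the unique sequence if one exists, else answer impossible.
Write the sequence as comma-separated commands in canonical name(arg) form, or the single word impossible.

initial: joint angles (θ0=270°, θ1=90°, e=0)
step 1 (rotate(1, 180)): joint angles (θ0=270°, θ1=270°, e=0)
no rival 1-sequence matches.

rotate(1, 180)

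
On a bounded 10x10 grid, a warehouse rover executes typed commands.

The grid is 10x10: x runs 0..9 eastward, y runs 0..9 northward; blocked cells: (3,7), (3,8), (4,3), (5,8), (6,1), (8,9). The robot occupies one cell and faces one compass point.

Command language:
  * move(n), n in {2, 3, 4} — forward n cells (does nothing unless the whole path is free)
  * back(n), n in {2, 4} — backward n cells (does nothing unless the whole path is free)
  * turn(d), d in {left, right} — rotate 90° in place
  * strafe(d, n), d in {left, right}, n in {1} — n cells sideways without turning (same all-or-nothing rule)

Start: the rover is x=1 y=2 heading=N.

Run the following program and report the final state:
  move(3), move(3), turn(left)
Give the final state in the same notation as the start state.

x=1 y=8 heading=W

from: x=1 y=2 heading=N
1. move(3) → x=1 y=5 heading=N
2. move(3) → x=1 y=8 heading=N
3. turn(left) → x=1 y=8 heading=W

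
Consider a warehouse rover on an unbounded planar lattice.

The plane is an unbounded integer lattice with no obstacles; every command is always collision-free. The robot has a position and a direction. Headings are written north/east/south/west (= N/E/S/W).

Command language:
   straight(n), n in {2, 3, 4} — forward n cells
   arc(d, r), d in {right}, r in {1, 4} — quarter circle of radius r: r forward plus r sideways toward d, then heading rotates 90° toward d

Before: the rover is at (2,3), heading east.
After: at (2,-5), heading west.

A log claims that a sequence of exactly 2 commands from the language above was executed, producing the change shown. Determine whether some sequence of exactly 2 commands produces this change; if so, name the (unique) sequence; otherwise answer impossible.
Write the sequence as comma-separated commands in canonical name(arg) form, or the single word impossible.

key: position moved to (2,-5) AND the heading swung to W — translation plus rotation needed
t0: at (2,3), heading east
1. arc(right, 4) → at (6,-1), heading south
2. arc(right, 4) → at (2,-5), heading west
no other 2-command option fits: unique.

arc(right, 4), arc(right, 4)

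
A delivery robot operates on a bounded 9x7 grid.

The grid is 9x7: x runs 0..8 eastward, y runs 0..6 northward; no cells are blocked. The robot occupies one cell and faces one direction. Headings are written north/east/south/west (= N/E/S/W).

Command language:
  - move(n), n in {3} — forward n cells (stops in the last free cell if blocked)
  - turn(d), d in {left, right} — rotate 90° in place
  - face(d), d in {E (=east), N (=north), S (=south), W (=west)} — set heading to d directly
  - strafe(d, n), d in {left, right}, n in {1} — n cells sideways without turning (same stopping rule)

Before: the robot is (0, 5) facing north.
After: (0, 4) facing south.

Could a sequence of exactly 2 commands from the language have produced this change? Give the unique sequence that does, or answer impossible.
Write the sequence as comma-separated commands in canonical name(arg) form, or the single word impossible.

impossible

all 81 sequences checked — none match.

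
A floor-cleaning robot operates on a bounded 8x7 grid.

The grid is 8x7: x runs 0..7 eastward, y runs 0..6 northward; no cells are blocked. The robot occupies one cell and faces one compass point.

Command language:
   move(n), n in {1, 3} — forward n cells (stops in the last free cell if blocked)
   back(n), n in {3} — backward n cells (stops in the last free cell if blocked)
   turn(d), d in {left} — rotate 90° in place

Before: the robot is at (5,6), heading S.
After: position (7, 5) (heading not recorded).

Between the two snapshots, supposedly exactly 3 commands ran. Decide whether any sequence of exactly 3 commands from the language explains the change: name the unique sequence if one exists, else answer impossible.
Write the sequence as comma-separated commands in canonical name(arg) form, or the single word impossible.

key: running move(3) before move(1) would end elsewhere — order is forced
initial: at (5,6), heading S
1. move(1) → at (5,5), heading S
2. turn(left) → at (5,5), heading E
3. move(3) → at (7,5), heading E
no rival 3-sequence matches.

move(1), turn(left), move(3)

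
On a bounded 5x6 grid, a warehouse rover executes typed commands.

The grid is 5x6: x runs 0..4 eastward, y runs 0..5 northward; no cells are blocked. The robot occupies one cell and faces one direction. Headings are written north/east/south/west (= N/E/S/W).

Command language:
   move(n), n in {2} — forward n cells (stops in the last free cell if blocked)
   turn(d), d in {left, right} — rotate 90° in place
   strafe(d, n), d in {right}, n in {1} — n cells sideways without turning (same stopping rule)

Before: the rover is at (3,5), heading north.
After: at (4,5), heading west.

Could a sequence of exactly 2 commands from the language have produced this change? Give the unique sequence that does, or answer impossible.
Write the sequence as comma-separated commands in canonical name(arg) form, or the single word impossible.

strafe(right, 1), turn(left)

key: running turn(left) before strafe(right, 1) would end elsewhere — order is forced
t0: at (3,5), heading north
step 1 (strafe(right, 1)): at (4,5), heading north
step 2 (turn(left)): at (4,5), heading west
all 16 alternatives checked — unique.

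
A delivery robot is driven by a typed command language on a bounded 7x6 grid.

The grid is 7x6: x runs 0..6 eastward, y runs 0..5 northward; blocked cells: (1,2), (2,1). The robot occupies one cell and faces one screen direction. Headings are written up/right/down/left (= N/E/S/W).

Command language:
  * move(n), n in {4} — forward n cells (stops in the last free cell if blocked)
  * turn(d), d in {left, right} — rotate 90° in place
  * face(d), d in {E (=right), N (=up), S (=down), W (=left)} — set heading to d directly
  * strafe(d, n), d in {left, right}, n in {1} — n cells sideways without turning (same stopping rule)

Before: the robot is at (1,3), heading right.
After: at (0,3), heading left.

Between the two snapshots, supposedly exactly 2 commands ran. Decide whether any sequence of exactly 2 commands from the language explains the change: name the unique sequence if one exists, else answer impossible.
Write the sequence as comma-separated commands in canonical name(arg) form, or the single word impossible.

face(W), move(4)

key: cell and facing (now W) both changed — the 2 commands mix motion and turning
t0: at (1,3), heading right
[1] after face(W): at (1,3), heading left
[2] after move(4): at (0,3), heading left
all 81 alternatives checked — unique.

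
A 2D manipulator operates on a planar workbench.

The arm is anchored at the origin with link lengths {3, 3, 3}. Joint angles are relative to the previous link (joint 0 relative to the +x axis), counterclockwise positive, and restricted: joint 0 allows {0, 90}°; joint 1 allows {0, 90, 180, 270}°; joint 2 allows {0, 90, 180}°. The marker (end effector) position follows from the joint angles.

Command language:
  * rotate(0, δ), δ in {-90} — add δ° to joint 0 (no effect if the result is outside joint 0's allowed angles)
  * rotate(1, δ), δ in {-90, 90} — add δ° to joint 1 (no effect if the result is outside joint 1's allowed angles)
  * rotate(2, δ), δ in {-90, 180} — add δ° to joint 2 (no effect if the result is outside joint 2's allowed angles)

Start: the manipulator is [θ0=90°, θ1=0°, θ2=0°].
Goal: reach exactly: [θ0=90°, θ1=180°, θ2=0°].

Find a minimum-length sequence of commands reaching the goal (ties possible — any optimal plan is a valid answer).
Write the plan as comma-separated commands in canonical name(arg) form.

rotate(1, 90), rotate(1, 90)

start: [θ0=90°, θ1=0°, θ2=0°]
step 1 (rotate(1, 90)): [θ0=90°, θ1=90°, θ2=0°]
step 2 (rotate(1, 90)): [θ0=90°, θ1=180°, θ2=0°]
no 1-step plan works, so 2 is optimal.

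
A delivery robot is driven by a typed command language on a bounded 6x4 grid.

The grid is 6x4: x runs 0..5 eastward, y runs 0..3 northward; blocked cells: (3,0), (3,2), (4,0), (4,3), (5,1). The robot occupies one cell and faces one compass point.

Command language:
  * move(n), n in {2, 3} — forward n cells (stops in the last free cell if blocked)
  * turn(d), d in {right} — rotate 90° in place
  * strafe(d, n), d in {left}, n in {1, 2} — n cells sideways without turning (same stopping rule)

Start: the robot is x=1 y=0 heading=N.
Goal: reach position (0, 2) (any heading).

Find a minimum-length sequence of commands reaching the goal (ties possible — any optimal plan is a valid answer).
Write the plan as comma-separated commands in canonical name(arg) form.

t0: x=1 y=0 heading=N
1. move(2) → x=1 y=2 heading=N
2. strafe(left, 1) → x=0 y=2 heading=N
minimal: 2 command(s), checked below 2.

move(2), strafe(left, 1)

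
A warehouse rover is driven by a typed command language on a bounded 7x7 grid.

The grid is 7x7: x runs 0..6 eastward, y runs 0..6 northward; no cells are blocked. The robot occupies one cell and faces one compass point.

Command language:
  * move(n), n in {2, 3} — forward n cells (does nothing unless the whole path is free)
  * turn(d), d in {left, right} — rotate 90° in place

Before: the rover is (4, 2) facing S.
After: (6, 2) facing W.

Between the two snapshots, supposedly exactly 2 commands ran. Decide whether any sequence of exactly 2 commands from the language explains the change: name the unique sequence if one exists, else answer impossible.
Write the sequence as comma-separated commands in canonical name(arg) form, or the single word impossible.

no 2-step route produces this change.

impossible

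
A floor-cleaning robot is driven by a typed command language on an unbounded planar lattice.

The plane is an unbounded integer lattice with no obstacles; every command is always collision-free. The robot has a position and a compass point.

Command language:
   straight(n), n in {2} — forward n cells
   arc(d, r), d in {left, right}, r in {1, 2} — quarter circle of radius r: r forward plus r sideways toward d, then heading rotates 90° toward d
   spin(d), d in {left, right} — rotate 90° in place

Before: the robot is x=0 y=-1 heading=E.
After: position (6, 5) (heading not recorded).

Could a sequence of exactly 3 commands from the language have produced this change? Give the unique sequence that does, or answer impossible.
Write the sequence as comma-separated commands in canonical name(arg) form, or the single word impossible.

arc(left, 2), arc(right, 2), arc(left, 2)

t0: x=0 y=-1 heading=E
1. arc(left, 2) → x=2 y=1 heading=N
2. arc(right, 2) → x=4 y=3 heading=E
3. arc(left, 2) → x=6 y=5 heading=N
no rival 3-sequence matches.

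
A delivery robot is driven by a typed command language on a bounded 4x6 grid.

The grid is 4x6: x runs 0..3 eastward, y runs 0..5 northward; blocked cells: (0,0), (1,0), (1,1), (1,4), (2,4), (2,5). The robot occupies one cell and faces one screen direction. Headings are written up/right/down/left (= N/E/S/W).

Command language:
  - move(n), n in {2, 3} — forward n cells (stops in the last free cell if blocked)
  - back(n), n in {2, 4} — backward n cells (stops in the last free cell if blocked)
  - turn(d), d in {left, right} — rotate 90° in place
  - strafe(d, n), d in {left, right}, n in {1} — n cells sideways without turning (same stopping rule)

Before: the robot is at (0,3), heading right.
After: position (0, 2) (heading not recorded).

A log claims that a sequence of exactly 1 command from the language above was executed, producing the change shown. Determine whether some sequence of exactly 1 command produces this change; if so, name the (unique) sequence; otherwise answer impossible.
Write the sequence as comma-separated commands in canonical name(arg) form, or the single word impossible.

begin: at (0,3), heading right
step 1 (strafe(right, 1)): at (0,2), heading right
all 8 alternatives checked — unique.

strafe(right, 1)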